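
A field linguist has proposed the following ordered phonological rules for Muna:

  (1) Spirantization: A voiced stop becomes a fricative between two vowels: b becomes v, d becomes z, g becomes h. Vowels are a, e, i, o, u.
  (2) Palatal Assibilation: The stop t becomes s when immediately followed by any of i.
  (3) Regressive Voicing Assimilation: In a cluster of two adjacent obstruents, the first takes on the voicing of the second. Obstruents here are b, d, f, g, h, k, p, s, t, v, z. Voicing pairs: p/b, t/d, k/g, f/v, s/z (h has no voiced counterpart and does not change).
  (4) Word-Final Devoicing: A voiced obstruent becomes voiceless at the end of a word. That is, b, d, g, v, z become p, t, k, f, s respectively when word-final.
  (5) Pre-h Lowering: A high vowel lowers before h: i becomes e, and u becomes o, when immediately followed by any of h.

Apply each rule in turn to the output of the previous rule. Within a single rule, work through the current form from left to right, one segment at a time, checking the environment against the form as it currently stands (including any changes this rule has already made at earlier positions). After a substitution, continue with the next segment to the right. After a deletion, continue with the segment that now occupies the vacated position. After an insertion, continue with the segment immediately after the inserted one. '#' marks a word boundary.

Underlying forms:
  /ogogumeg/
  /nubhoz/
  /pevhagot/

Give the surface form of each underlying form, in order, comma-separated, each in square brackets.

[ohohumek], [nuphos], [pefhahot]

/ogogumeg/:
  (1) Spirantization: [ogogumeg] → [ohohumeg]
  (2) Palatal Assibilation: no change — [ohohumeg]
  (3) Regressive Voicing Assimilation: no change — [ohohumeg]
  (4) Word-Final Devoicing: [ohohumeg] → [ohohumek]
  (5) Pre-h Lowering: no change — [ohohumek]
/nubhoz/:
  (1) Spirantization: no change — [nubhoz]
  (2) Palatal Assibilation: no change — [nubhoz]
  (3) Regressive Voicing Assimilation: [nubhoz] → [nuphoz]
  (4) Word-Final Devoicing: [nuphoz] → [nuphos]
  (5) Pre-h Lowering: no change — [nuphos]
/pevhagot/:
  (1) Spirantization: [pevhagot] → [pevhahot]
  (2) Palatal Assibilation: no change — [pevhahot]
  (3) Regressive Voicing Assimilation: [pevhahot] → [pefhahot]
  (4) Word-Final Devoicing: no change — [pefhahot]
  (5) Pre-h Lowering: no change — [pefhahot]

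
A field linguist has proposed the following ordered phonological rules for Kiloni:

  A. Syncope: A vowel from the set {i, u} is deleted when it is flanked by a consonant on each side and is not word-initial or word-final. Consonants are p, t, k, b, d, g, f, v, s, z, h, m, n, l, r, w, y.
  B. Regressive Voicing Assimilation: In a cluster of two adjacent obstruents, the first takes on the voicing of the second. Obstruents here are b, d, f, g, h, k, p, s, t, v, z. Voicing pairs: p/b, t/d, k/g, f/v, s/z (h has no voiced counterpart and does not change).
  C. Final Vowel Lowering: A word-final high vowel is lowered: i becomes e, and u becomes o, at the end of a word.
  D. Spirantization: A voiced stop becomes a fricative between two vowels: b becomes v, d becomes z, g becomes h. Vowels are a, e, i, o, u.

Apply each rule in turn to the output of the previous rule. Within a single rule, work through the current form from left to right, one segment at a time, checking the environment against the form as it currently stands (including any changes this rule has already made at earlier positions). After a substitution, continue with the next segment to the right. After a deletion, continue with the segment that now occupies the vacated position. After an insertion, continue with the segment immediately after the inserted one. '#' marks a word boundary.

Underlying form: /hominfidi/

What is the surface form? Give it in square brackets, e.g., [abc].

[homnvde]

A Syncope: [hominfidi] → [homnfdi]
B Regressive Voicing Assimilation: [homnfdi] → [homnvdi]
C Final Vowel Lowering: [homnvdi] → [homnvde]
D Spirantization: no change — [homnvde]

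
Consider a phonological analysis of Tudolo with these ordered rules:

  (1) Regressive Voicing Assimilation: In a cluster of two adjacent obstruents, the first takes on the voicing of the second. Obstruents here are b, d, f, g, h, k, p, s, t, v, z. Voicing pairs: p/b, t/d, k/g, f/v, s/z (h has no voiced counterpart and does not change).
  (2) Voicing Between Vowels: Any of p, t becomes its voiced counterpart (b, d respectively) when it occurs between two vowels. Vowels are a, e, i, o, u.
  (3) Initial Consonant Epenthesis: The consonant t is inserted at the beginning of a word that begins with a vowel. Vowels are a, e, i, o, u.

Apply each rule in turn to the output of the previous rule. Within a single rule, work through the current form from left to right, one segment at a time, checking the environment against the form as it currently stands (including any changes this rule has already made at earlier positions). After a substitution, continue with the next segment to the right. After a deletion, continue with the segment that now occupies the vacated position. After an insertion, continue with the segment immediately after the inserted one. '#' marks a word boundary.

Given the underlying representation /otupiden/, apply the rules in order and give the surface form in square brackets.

[todubiden]

(1) Regressive Voicing Assimilation: no change — [otupiden]
(2) Voicing Between Vowels: [otupiden] → [odubiden]
(3) Initial Consonant Epenthesis: [odubiden] → [todubiden]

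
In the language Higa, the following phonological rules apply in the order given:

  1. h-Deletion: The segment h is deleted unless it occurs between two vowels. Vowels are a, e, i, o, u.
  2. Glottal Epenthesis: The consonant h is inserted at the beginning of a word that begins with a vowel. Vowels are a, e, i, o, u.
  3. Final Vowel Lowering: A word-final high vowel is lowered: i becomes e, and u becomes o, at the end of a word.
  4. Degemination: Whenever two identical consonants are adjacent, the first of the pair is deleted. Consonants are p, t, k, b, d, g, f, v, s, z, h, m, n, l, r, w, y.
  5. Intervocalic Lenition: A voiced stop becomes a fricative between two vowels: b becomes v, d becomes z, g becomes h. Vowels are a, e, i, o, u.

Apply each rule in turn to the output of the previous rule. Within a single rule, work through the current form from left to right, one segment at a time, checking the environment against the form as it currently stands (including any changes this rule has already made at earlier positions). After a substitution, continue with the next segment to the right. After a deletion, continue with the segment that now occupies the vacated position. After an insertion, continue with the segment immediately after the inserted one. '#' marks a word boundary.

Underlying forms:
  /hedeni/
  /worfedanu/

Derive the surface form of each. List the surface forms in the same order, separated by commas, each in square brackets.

[hezene], [worfezano]

/hedeni/:
  1 h-Deletion: [hedeni] → [edeni]
  2 Glottal Epenthesis: [edeni] → [hedeni]
  3 Final Vowel Lowering: [hedeni] → [hedene]
  4 Degemination: no change — [hedene]
  5 Intervocalic Lenition: [hedene] → [hezene]
/worfedanu/:
  1 h-Deletion: no change — [worfedanu]
  2 Glottal Epenthesis: no change — [worfedanu]
  3 Final Vowel Lowering: [worfedanu] → [worfedano]
  4 Degemination: no change — [worfedano]
  5 Intervocalic Lenition: [worfedano] → [worfezano]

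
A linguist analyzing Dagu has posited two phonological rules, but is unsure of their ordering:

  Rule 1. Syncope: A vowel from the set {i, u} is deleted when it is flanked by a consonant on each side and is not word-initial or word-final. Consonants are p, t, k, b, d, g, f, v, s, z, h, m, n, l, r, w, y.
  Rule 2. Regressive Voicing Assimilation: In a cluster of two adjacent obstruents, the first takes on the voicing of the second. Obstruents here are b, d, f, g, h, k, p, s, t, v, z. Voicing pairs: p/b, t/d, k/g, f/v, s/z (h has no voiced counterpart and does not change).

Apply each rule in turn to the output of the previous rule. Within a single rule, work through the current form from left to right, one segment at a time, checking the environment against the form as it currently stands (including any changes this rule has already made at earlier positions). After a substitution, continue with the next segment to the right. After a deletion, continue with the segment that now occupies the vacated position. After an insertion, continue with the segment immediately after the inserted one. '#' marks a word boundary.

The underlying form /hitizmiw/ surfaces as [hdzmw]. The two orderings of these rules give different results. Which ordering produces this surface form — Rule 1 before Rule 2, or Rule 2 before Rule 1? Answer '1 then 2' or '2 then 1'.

Order 1 then 2:
  1 Syncope: [hitizmiw] → [htzmw]
  2 Regressive Voicing Assimilation: [htzmw] → [hdzmw]
  result: [hdzmw]
Order 2 then 1:
  2 Regressive Voicing Assimilation: no change — [hitizmiw]
  1 Syncope: [hitizmiw] → [htzmw]
  result: [htzmw]

1 then 2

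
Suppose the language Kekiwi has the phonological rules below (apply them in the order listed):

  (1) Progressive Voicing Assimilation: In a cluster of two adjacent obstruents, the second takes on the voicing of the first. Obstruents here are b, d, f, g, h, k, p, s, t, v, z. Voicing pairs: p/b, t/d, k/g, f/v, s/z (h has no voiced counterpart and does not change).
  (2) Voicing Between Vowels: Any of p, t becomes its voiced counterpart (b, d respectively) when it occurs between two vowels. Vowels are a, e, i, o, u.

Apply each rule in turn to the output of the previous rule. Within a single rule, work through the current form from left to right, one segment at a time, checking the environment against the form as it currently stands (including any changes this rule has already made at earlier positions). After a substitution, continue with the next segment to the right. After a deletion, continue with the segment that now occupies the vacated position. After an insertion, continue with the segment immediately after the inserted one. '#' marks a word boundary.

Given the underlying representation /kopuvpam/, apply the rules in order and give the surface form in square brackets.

[kobuvbam]

(1) Progressive Voicing Assimilation: [kopuvpam] → [kopuvbam]
(2) Voicing Between Vowels: [kopuvbam] → [kobuvbam]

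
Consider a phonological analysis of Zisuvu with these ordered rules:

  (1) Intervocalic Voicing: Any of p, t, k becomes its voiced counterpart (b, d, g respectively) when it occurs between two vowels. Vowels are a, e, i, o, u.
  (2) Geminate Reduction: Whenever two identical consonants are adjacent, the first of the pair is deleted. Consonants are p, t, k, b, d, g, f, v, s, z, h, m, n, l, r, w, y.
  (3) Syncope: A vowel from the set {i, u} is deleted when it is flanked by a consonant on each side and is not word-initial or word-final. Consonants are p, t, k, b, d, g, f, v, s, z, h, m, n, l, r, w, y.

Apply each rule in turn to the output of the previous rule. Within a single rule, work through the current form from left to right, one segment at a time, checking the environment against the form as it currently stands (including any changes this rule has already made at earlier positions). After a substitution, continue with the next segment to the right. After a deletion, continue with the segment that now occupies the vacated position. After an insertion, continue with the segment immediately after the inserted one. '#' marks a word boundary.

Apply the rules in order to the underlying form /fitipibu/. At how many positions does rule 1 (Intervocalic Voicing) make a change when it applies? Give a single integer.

(1) Intervocalic Voicing: [fitipibu] → [fidibibu]
(2) Geminate Reduction: no change — [fidibibu]
(3) Syncope: [fidibibu] → [fdbbu]
Rule 1 changed 2 position(s).

2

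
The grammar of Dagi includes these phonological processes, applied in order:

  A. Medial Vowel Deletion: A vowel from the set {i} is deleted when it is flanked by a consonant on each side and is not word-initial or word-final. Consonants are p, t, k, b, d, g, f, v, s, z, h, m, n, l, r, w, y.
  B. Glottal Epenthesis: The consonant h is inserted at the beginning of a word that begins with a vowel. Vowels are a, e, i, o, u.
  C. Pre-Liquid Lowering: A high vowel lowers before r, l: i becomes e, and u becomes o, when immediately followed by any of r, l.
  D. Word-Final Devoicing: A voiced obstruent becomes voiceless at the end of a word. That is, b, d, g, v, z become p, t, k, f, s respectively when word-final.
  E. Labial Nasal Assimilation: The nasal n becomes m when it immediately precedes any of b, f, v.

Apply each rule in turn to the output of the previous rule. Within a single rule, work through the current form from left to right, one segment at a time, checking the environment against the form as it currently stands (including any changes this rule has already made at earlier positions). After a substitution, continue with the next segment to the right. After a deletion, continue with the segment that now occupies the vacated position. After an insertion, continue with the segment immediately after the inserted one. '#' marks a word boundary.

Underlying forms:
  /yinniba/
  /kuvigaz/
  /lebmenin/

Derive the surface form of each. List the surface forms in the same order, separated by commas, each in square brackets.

[ynmba], [kuvgas], [lebmenn]

/yinniba/:
  A Medial Vowel Deletion: [yinniba] → [ynnba]
  B Glottal Epenthesis: no change — [ynnba]
  C Pre-Liquid Lowering: no change — [ynnba]
  D Word-Final Devoicing: no change — [ynnba]
  E Labial Nasal Assimilation: [ynnba] → [ynmba]
/kuvigaz/:
  A Medial Vowel Deletion: [kuvigaz] → [kuvgaz]
  B Glottal Epenthesis: no change — [kuvgaz]
  C Pre-Liquid Lowering: no change — [kuvgaz]
  D Word-Final Devoicing: [kuvgaz] → [kuvgas]
  E Labial Nasal Assimilation: no change — [kuvgas]
/lebmenin/:
  A Medial Vowel Deletion: [lebmenin] → [lebmenn]
  B Glottal Epenthesis: no change — [lebmenn]
  C Pre-Liquid Lowering: no change — [lebmenn]
  D Word-Final Devoicing: no change — [lebmenn]
  E Labial Nasal Assimilation: no change — [lebmenn]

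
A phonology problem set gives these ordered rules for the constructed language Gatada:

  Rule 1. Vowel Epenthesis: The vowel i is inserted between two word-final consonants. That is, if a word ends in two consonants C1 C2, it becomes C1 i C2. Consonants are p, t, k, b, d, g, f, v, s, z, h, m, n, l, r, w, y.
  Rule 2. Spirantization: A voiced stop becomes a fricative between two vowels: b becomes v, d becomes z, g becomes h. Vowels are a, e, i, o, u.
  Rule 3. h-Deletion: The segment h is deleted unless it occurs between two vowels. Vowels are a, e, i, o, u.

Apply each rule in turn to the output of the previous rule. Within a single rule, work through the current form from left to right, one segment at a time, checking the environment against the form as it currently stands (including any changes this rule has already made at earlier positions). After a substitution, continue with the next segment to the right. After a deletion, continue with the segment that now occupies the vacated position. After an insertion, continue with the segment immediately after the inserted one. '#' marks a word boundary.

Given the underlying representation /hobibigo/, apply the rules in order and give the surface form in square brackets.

Rule 1 Vowel Epenthesis: no change — [hobibigo]
Rule 2 Spirantization: [hobibigo] → [hoviviho]
Rule 3 h-Deletion: [hoviviho] → [oviviho]

[oviviho]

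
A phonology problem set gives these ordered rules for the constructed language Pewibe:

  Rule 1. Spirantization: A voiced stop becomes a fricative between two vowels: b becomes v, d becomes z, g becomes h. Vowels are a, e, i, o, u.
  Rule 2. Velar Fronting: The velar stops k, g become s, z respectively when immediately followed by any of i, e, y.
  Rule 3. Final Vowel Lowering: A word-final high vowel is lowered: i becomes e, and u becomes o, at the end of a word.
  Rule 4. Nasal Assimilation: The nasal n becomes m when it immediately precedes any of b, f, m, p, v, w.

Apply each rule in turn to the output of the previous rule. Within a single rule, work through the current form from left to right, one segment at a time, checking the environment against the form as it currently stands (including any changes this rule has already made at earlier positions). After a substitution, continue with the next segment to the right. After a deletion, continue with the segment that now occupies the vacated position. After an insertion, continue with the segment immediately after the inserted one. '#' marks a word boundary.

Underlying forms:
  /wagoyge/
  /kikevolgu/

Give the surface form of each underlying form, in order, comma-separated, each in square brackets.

/wagoyge/:
  Rule 1 Spirantization: [wagoyge] → [wahoyge]
  Rule 2 Velar Fronting: [wahoyge] → [wahoyze]
  Rule 3 Final Vowel Lowering: no change — [wahoyze]
  Rule 4 Nasal Assimilation: no change — [wahoyze]
/kikevolgu/:
  Rule 1 Spirantization: no change — [kikevolgu]
  Rule 2 Velar Fronting: [kikevolgu] → [sisevolgu]
  Rule 3 Final Vowel Lowering: [sisevolgu] → [sisevolgo]
  Rule 4 Nasal Assimilation: no change — [sisevolgo]

[wahoyze], [sisevolgo]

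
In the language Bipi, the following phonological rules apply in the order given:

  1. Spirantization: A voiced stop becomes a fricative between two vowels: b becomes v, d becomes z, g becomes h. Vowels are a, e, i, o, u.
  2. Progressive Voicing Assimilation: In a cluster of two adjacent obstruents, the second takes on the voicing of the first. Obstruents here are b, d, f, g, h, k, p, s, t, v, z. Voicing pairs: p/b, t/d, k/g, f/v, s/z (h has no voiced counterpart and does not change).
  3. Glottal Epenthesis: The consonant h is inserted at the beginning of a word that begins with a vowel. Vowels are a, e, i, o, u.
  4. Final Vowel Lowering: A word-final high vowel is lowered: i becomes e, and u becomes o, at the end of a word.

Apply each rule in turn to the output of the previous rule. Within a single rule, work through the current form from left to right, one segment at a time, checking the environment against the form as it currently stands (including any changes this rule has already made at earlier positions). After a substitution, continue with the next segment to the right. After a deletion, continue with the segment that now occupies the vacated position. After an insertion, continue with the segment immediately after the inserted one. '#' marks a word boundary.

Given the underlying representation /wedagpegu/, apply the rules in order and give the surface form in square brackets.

1 Spirantization: [wedagpegu] → [wezagpehu]
2 Progressive Voicing Assimilation: [wezagpehu] → [wezagbehu]
3 Glottal Epenthesis: no change — [wezagbehu]
4 Final Vowel Lowering: [wezagbehu] → [wezagbeho]

[wezagbeho]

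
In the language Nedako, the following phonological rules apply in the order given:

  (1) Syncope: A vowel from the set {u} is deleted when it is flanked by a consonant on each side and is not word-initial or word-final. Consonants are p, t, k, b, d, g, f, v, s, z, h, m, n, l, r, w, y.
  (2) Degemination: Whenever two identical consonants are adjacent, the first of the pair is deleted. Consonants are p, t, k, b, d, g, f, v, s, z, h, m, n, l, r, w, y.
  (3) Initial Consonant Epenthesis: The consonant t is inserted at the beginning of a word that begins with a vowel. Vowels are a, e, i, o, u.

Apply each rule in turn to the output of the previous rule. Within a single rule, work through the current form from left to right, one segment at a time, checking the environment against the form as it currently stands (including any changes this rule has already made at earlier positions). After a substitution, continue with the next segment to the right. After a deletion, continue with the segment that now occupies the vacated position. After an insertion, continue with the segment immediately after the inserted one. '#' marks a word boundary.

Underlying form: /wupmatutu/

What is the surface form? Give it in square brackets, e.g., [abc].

(1) Syncope: [wupmatutu] → [wpmattu]
(2) Degemination: [wpmattu] → [wpmatu]
(3) Initial Consonant Epenthesis: no change — [wpmatu]

[wpmatu]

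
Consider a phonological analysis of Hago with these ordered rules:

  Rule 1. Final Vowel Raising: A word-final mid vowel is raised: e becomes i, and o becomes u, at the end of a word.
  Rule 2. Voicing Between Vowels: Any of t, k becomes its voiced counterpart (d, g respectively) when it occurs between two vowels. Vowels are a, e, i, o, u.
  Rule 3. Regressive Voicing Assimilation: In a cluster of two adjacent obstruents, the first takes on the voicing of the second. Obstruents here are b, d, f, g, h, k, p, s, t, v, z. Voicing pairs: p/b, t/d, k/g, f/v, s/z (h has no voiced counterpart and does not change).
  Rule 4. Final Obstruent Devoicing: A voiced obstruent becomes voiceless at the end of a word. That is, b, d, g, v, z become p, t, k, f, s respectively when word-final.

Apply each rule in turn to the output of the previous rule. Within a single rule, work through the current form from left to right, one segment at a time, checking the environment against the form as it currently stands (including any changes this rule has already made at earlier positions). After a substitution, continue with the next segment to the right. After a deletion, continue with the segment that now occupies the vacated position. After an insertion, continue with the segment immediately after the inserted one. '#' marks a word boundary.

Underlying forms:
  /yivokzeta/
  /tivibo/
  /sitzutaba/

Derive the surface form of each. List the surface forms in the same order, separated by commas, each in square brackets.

/yivokzeta/:
  Rule 1 Final Vowel Raising: no change — [yivokzeta]
  Rule 2 Voicing Between Vowels: [yivokzeta] → [yivokzeda]
  Rule 3 Regressive Voicing Assimilation: [yivokzeda] → [yivogzeda]
  Rule 4 Final Obstruent Devoicing: no change — [yivogzeda]
/tivibo/:
  Rule 1 Final Vowel Raising: [tivibo] → [tivibu]
  Rule 2 Voicing Between Vowels: no change — [tivibu]
  Rule 3 Regressive Voicing Assimilation: no change — [tivibu]
  Rule 4 Final Obstruent Devoicing: no change — [tivibu]
/sitzutaba/:
  Rule 1 Final Vowel Raising: no change — [sitzutaba]
  Rule 2 Voicing Between Vowels: [sitzutaba] → [sitzudaba]
  Rule 3 Regressive Voicing Assimilation: [sitzudaba] → [sidzudaba]
  Rule 4 Final Obstruent Devoicing: no change — [sidzudaba]

[yivogzeda], [tivibu], [sidzudaba]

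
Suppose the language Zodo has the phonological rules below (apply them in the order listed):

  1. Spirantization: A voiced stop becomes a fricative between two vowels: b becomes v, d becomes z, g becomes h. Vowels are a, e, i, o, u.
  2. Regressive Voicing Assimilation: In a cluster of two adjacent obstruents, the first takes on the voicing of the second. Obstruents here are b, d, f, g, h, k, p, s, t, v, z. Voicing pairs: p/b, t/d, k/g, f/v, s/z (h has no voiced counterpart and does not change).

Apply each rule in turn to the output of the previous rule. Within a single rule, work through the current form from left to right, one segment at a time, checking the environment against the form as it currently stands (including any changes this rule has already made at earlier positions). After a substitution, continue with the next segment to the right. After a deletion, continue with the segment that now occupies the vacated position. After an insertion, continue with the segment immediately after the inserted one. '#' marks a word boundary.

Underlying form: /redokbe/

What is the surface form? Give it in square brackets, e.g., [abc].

1 Spirantization: [redokbe] → [rezokbe]
2 Regressive Voicing Assimilation: [rezokbe] → [rezogbe]

[rezogbe]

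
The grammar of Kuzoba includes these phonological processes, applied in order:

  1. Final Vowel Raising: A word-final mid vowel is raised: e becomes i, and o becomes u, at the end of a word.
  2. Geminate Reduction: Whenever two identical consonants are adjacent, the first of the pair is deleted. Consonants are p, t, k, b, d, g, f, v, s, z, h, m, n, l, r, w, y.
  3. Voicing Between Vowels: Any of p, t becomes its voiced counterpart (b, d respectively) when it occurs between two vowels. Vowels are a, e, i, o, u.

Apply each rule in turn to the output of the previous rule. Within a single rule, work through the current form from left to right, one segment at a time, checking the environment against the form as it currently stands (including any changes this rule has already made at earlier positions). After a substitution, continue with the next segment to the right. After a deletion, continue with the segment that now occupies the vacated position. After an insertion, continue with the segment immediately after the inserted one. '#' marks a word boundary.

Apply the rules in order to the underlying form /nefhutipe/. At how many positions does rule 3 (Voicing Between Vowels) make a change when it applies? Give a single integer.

2

1 Final Vowel Raising: [nefhutipe] → [nefhutipi]
2 Geminate Reduction: no change — [nefhutipi]
3 Voicing Between Vowels: [nefhutipi] → [nefhudibi]
Rule 3 changed 2 position(s).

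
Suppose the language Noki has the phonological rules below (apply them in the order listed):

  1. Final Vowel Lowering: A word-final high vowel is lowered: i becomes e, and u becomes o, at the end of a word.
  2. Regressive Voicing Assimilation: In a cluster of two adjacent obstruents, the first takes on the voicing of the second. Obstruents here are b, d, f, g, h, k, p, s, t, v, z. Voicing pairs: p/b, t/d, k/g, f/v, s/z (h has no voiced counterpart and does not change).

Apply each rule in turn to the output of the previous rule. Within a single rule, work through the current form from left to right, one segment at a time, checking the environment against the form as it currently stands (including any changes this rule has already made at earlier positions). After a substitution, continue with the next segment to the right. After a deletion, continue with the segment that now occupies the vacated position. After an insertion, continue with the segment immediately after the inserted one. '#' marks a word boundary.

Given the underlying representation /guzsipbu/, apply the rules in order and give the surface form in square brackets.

1 Final Vowel Lowering: [guzsipbu] → [guzsipbo]
2 Regressive Voicing Assimilation: [guzsipbo] → [gussibbo]

[gussibbo]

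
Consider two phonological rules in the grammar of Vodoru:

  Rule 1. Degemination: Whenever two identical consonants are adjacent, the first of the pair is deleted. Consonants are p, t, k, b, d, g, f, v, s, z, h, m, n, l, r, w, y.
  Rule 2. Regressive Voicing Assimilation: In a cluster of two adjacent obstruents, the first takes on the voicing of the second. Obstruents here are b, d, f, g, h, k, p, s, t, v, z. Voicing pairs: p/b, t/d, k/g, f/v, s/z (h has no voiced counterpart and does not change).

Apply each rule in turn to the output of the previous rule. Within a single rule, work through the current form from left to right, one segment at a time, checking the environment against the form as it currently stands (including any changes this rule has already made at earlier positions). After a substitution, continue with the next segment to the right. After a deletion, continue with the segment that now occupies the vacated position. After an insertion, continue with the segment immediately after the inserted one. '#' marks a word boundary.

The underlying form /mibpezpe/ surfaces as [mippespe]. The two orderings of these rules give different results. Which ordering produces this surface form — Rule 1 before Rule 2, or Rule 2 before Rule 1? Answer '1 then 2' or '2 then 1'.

Order 1 then 2:
  1 Degemination: no change — [mibpezpe]
  2 Regressive Voicing Assimilation: [mibpezpe] → [mippespe]
  result: [mippespe]
Order 2 then 1:
  2 Regressive Voicing Assimilation: [mibpezpe] → [mippespe]
  1 Degemination: [mippespe] → [mipespe]
  result: [mipespe]

1 then 2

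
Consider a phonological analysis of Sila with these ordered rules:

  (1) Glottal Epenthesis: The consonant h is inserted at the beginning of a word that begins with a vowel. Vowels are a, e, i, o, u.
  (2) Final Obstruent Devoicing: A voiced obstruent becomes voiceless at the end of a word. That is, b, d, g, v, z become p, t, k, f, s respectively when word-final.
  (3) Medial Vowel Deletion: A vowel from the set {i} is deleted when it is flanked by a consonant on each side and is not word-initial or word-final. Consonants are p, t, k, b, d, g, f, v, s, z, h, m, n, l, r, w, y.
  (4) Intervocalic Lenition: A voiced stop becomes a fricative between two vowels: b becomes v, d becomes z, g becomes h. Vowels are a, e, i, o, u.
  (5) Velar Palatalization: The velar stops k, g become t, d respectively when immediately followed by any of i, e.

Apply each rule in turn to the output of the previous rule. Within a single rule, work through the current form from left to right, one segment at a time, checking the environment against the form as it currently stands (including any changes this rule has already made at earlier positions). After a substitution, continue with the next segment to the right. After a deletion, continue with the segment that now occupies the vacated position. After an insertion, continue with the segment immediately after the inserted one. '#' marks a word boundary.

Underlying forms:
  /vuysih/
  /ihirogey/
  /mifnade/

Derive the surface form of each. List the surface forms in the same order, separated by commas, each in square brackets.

/vuysih/:
  (1) Glottal Epenthesis: no change — [vuysih]
  (2) Final Obstruent Devoicing: no change — [vuysih]
  (3) Medial Vowel Deletion: [vuysih] → [vuysh]
  (4) Intervocalic Lenition: no change — [vuysh]
  (5) Velar Palatalization: no change — [vuysh]
/ihirogey/:
  (1) Glottal Epenthesis: [ihirogey] → [hihirogey]
  (2) Final Obstruent Devoicing: no change — [hihirogey]
  (3) Medial Vowel Deletion: [hihirogey] → [hhrogey]
  (4) Intervocalic Lenition: [hhrogey] → [hhrohey]
  (5) Velar Palatalization: no change — [hhrohey]
/mifnade/:
  (1) Glottal Epenthesis: no change — [mifnade]
  (2) Final Obstruent Devoicing: no change — [mifnade]
  (3) Medial Vowel Deletion: [mifnade] → [mfnade]
  (4) Intervocalic Lenition: [mfnade] → [mfnaze]
  (5) Velar Palatalization: no change — [mfnaze]

[vuysh], [hhrohey], [mfnaze]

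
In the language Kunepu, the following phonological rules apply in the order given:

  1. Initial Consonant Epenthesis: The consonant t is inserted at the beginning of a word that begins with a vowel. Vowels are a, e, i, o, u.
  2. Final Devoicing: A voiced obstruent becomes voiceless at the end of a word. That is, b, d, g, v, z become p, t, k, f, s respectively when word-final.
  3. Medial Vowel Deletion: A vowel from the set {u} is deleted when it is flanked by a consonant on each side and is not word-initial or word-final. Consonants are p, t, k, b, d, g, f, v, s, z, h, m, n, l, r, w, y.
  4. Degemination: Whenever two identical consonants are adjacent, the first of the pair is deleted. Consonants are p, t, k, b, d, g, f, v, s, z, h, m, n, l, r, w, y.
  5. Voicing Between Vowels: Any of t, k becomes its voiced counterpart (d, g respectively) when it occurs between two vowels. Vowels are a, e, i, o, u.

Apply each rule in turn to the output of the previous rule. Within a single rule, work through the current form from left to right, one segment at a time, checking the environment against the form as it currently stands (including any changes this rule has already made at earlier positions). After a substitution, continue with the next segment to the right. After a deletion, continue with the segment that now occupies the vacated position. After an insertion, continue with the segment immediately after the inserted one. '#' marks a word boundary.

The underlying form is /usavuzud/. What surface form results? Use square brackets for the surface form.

1 Initial Consonant Epenthesis: [usavuzud] → [tusavuzud]
2 Final Devoicing: [tusavuzud] → [tusavuzut]
3 Medial Vowel Deletion: [tusavuzut] → [tsavzt]
4 Degemination: no change — [tsavzt]
5 Voicing Between Vowels: no change — [tsavzt]

[tsavzt]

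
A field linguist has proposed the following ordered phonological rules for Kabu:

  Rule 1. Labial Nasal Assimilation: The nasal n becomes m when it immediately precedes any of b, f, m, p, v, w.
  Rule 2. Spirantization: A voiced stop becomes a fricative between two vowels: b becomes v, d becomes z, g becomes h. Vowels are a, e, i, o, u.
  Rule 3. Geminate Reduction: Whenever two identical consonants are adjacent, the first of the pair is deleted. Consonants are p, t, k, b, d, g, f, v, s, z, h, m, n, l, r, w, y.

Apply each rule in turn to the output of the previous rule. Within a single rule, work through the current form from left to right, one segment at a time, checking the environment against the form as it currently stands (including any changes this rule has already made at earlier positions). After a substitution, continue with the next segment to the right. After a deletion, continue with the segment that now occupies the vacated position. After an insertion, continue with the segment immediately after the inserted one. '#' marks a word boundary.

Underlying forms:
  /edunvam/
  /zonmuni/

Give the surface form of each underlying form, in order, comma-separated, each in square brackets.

/edunvam/:
  Rule 1 Labial Nasal Assimilation: [edunvam] → [edumvam]
  Rule 2 Spirantization: [edumvam] → [ezumvam]
  Rule 3 Geminate Reduction: no change — [ezumvam]
/zonmuni/:
  Rule 1 Labial Nasal Assimilation: [zonmuni] → [zommuni]
  Rule 2 Spirantization: no change — [zommuni]
  Rule 3 Geminate Reduction: [zommuni] → [zomuni]

[ezumvam], [zomuni]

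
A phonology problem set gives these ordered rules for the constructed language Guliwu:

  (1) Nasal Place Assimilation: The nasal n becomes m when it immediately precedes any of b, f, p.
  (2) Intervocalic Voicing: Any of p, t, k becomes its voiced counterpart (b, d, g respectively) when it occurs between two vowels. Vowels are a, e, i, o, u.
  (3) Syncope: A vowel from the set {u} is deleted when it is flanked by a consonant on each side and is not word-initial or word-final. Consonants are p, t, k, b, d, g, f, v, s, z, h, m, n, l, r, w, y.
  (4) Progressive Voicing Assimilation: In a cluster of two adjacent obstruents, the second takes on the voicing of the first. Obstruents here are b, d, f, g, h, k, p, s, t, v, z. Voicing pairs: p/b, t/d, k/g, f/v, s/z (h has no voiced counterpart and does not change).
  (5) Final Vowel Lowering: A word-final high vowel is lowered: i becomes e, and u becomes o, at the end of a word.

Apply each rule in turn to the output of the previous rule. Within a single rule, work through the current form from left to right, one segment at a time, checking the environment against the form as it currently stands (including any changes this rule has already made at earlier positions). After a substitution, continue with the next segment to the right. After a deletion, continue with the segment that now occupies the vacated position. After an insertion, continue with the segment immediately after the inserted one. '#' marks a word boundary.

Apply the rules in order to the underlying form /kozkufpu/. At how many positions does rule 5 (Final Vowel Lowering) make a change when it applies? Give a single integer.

(1) Nasal Place Assimilation: no change — [kozkufpu]
(2) Intervocalic Voicing: no change — [kozkufpu]
(3) Syncope: [kozkufpu] → [kozkfpu]
(4) Progressive Voicing Assimilation: [kozkfpu] → [kozgvbu]
(5) Final Vowel Lowering: [kozgvbu] → [kozgvbo]
Rule 5 changed 1 position(s).

1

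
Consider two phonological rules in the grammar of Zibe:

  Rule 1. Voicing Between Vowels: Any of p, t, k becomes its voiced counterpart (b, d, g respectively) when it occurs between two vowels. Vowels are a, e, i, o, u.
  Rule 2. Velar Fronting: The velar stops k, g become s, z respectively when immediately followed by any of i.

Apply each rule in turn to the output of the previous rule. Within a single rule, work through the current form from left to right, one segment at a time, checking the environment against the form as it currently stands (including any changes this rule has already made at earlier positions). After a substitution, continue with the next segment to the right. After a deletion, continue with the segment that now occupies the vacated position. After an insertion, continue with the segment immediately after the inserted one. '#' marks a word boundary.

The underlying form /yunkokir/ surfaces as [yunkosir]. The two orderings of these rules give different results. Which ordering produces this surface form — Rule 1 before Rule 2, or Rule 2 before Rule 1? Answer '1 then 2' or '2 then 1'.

2 then 1

Order 1 then 2:
  1 Voicing Between Vowels: [yunkokir] → [yunkogir]
  2 Velar Fronting: [yunkogir] → [yunkozir]
  result: [yunkozir]
Order 2 then 1:
  2 Velar Fronting: [yunkokir] → [yunkosir]
  1 Voicing Between Vowels: no change — [yunkosir]
  result: [yunkosir]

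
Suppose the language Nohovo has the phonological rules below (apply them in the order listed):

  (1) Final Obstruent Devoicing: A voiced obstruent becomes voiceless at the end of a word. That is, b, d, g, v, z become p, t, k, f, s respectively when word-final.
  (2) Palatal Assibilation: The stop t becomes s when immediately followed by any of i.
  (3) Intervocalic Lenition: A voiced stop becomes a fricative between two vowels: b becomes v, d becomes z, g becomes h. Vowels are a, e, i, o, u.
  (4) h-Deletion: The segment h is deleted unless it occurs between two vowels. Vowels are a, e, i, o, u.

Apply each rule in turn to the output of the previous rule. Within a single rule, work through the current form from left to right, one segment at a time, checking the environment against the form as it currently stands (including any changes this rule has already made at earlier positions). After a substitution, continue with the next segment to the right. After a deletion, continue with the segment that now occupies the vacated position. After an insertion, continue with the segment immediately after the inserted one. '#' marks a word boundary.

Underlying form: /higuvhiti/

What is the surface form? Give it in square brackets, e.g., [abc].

(1) Final Obstruent Devoicing: no change — [higuvhiti]
(2) Palatal Assibilation: [higuvhiti] → [higuvhisi]
(3) Intervocalic Lenition: [higuvhisi] → [hihuvhisi]
(4) h-Deletion: [hihuvhisi] → [ihuvisi]

[ihuvisi]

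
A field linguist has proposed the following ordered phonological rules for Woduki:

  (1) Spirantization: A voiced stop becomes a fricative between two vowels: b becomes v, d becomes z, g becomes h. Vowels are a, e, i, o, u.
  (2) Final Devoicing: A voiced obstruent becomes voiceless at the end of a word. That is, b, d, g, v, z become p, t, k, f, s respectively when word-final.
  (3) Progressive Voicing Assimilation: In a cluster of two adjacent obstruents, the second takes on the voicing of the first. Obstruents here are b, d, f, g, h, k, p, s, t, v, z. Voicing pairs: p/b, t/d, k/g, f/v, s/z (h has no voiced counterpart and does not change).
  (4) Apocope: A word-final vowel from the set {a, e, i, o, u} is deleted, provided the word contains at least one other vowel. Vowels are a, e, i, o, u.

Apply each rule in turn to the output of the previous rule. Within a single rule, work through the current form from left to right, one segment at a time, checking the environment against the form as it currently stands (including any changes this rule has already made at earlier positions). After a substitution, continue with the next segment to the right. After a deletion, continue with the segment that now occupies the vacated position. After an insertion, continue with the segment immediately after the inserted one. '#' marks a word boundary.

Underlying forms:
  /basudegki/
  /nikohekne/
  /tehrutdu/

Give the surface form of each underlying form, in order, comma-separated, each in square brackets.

[basuzegg], [nikohekn], [tehrutt]

/basudegki/:
  (1) Spirantization: [basudegki] → [basuzegki]
  (2) Final Devoicing: no change — [basuzegki]
  (3) Progressive Voicing Assimilation: [basuzegki] → [basuzeggi]
  (4) Apocope: [basuzeggi] → [basuzegg]
/nikohekne/:
  (1) Spirantization: no change — [nikohekne]
  (2) Final Devoicing: no change — [nikohekne]
  (3) Progressive Voicing Assimilation: no change — [nikohekne]
  (4) Apocope: [nikohekne] → [nikohekn]
/tehrutdu/:
  (1) Spirantization: no change — [tehrutdu]
  (2) Final Devoicing: no change — [tehrutdu]
  (3) Progressive Voicing Assimilation: [tehrutdu] → [tehruttu]
  (4) Apocope: [tehruttu] → [tehrutt]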